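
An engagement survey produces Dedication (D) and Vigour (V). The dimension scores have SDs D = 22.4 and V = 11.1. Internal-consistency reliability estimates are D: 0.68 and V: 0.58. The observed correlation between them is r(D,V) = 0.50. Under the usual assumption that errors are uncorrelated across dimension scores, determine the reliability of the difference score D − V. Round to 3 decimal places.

0.436

Var(D−V) = 22.4² + 11.1² − 2·22.4·11.1·0.50 = 624.97 − 248.64 = 376.33.
Because errors are independent across components, Cov(Tᵢ,Tⱼ) = Cov(Xᵢ,Xⱼ); the off-diagonal part of the true-score variance is the same as above.
True-score variance = [22.4²·0.68 + 11.1²·0.58] − 248.64 = 412.659 − 248.64 = 164.019.
Reliability = 164.019 / 376.33 = 0.436.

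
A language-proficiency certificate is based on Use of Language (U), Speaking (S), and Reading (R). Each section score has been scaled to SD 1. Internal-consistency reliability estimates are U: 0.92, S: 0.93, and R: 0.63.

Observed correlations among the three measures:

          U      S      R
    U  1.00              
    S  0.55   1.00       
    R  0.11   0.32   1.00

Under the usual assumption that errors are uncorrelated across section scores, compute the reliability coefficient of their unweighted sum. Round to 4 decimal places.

0.8952

Var(U+S+R) = 3 + 2·[0.55 + 0.11 + 0.32] = 3 + 1.96 = 4.96.
Because errors are independent across components, Cov(Tᵢ,Tⱼ) = Cov(Xᵢ,Xⱼ); the off-diagonal part of the true-score variance is the same as above.
True-score variance = [0.92 + 0.93 + 0.63] + 1.96 = 2.48 + 1.96 = 4.44.
Reliability = 4.44 / 4.96 = 0.8952.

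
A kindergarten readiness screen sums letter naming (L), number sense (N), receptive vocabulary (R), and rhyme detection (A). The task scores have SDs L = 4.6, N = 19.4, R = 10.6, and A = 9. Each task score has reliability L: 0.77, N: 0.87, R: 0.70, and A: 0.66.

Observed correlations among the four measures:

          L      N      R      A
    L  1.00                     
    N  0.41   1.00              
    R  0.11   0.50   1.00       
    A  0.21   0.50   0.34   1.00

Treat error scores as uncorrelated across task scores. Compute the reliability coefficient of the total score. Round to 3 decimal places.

Var(L+N+R+A) = 4.6² + 19.4² + 10.6² + 9² + 2·[4.6·19.4·0.41 + 4.6·10.6·0.11 + 4.6·9·0.21 + 19.4·10.6·0.50 + 19.4·9·0.50 + 10.6·9·0.34] = 590.88 + 546.404 = 1137.28.
With uncorrelated errors the cross-covariances are all true-score covariance, so they carry over unchanged; only the diagonal terms shrink to ρᵢσᵢ².
True-score variance = [4.6²·0.77 + 19.4²·0.87 + 10.6²·0.70 + 9²·0.66] + 546.404 = 475.838 + 546.404 = 1022.24.
Reliability = 1022.24 / 1137.28 = 0.899.

0.899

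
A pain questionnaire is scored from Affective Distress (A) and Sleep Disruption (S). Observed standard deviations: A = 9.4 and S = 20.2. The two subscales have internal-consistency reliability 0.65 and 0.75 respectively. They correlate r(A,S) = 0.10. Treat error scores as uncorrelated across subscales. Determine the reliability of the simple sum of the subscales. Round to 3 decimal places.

Var(A+S) = 9.4² + 20.2² + 2·[9.4·20.2·0.10] = 496.4 + 37.976 = 534.376.
Under uncorrelated errors the observed covariances equal the true-score covariances, so only the own-variance terms attenuate.
True-score variance = [9.4²·0.65 + 20.2²·0.75] + 37.976 = 363.464 + 37.976 = 401.44.
Reliability = 401.44 / 534.376 = 0.751.

0.751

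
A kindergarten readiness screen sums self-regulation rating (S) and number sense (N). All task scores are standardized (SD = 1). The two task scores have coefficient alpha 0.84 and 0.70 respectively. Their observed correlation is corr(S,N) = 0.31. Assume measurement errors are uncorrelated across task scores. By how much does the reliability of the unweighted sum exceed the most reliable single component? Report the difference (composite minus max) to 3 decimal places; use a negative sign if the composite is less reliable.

Var(sum) = 2 + 0.62 = 2.62; true-score variance = 1.54 + 0.62 = 2.16; composite reliability = 0.8244.
Max component reliability = 0.8400.
Difference = 0.8244 − 0.8400 = -0.016.

-0.016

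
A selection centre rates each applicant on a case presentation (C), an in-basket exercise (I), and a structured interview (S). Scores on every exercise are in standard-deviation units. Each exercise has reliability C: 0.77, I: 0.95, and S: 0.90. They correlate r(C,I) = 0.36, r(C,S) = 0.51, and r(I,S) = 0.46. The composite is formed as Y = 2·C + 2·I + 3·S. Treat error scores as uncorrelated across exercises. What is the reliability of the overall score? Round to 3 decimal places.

0.936

Var(Y) = 2² + 2² + 3² + 2·[4·0.36 + 6·0.51 + 6·0.46] = 17 + 14.52 = 31.52.
Under uncorrelated errors the observed covariances equal the true-score covariances, so only the own-variance terms attenuate.
True-score variance = [2²·0.77 + 2²·0.95 + 3²·0.90] + 14.52 = 14.98 + 14.52 = 29.5.
Reliability = 29.5 / 31.52 = 0.936.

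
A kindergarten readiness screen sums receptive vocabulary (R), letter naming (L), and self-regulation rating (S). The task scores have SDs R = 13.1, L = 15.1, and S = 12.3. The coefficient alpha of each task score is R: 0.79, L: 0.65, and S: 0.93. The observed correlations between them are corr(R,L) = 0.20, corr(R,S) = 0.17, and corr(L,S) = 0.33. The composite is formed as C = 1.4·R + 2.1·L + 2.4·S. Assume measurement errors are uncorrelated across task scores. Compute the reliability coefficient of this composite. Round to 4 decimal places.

Var(C) = 1.4²·13.1² + 2.1²·15.1² + 2.4²·12.3² + 2·[2.94·13.1·15.1·0.20 + 3.36·13.1·12.3·0.17 + 5.04·15.1·12.3·0.33] = 2213.31 + 1034.51 = 3247.82.
Because errors are independent across components, Cov(Tᵢ,Tⱼ) = Cov(Xᵢ,Xⱼ); the off-diagonal part of the true-score variance is the same as above.
True-score variance = [1.4²·13.1²·0.79 + 2.1²·15.1²·0.65 + 2.4²·12.3²·0.93] + 1034.51 = 1729.74 + 1034.51 = 2764.25.
Reliability = 2764.25 / 3247.82 = 0.8511.

0.8511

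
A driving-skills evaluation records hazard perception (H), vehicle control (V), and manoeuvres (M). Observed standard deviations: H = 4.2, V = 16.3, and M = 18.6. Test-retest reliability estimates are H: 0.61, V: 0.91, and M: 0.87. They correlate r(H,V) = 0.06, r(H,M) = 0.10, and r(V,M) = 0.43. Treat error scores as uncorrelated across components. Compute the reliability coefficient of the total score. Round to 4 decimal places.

Var(H+V+M) = 4.2² + 16.3² + 18.6² + 2·[4.2·16.3·0.06 + 4.2·18.6·0.10 + 16.3·18.6·0.43] = 629.29 + 284.574 = 913.864.
With uncorrelated errors the cross-covariances are all true-score covariance, so they carry over unchanged; only the diagonal terms shrink to ρᵢσᵢ².
True-score variance = [4.2²·0.61 + 16.3²·0.91 + 18.6²·0.87] + 284.574 = 553.524 + 284.574 = 838.098.
Reliability = 838.098 / 913.864 = 0.9171.

0.9171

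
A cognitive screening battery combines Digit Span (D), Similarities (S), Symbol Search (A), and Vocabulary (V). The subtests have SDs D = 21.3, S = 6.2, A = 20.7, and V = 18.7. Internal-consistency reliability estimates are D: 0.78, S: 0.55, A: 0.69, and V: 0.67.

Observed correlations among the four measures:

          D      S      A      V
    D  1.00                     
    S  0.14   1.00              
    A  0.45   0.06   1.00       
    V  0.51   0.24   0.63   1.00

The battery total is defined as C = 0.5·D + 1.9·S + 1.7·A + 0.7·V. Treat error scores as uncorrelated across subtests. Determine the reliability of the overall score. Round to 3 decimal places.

0.817

Var(C) = 0.5²·21.3² + 1.9²·6.2² + 1.7²·20.7² + 0.7²·18.7² + 2·[0.95·21.3·6.2·0.14 + 0.85·21.3·20.7·0.45 + 0.35·21.3·18.7·0.51 + 3.23·6.2·20.7·0.06 + 1.33·6.2·18.7·0.24 + 1.19·20.7·18.7·0.63] = 1661.88 + 1218.78 = 2880.66.
Under uncorrelated errors the observed covariances equal the true-score covariances, so only the own-variance terms attenuate.
True-score variance = [0.5²·21.3²·0.78 + 1.9²·6.2²·0.55 + 1.7²·20.7²·0.69 + 0.7²·18.7²·0.67] + 1218.78 = 1134.05 + 1218.78 = 2352.83.
Reliability = 2352.83 / 2880.66 = 0.817.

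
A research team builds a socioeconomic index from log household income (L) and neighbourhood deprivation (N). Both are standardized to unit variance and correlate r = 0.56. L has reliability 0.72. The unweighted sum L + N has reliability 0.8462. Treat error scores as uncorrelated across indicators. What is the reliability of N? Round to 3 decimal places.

Var(L+N) = 2 + 2·0.56 = 3.120.
True-score variance = ρ_L + ρ_N + 2·0.56, so 0.8462 = (0.72 + ρ_N + 1.12) / 3.120.
ρ_N = 0.8462·3.120 − 0.72 − 1.12 = 0.800.

0.800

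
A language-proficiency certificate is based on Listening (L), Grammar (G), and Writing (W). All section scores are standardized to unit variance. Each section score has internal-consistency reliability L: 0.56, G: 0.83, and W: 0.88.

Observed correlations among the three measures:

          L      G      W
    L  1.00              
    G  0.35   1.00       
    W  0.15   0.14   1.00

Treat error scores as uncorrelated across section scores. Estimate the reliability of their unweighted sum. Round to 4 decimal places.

Var(L+G+W) = 3 + 2·[0.35 + 0.15 + 0.14] = 3 + 1.28 = 4.28.
Under uncorrelated errors the observed covariances equal the true-score covariances, so only the own-variance terms attenuate.
True-score variance = [0.56 + 0.83 + 0.88] + 1.28 = 2.27 + 1.28 = 3.55.
Reliability = 3.55 / 4.28 = 0.8294.

0.8294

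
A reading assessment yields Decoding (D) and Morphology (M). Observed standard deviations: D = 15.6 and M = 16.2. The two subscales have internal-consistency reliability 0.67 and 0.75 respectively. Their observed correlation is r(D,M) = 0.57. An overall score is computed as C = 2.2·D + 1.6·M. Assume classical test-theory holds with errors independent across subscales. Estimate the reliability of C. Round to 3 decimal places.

0.806

Var(C) = 2.2²·15.6² + 1.6²·16.2² + 2·[3.52·15.6·16.2·0.57] = 1849.71 + 1014.11 = 2863.82.
Because errors are independent across components, Cov(Tᵢ,Tⱼ) = Cov(Xᵢ,Xⱼ); the off-diagonal part of the true-score variance is the same as above.
True-score variance = [2.2²·15.6²·0.67 + 1.6²·16.2²·0.75] + 1014.11 = 1293.05 + 1014.11 = 2307.17.
Reliability = 2307.17 / 2863.82 = 0.806.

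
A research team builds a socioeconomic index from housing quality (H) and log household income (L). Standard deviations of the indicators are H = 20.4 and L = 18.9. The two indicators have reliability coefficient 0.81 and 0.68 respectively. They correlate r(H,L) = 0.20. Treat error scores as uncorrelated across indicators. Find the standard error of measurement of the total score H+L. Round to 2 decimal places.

Var(total) = 773.37 + 154.224 = 927.594.
True-score variance = 579.992 + 154.224 = 734.216, so reliability = 0.7915.
Error variance = 927.594 − 734.216 = 193.378; SEM = √193.378 = 13.91.

13.91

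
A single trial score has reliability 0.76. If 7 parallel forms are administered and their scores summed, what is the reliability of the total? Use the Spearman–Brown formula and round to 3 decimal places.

0.957

ρ_k = kρ / (1 + (k−1)ρ) = 7·0.76 / (1 + 6·0.76) = 5.320 / 5.560 = 0.957.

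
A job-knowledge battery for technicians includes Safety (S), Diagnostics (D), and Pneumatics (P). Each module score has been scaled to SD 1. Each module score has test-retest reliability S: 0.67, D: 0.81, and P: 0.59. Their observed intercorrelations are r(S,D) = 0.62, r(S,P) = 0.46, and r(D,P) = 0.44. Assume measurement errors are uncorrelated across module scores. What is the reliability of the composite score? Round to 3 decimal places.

0.846

Var(S+D+P) = 3 + 2·[0.62 + 0.46 + 0.44] = 3 + 3.04 = 6.04.
Under uncorrelated errors the observed covariances equal the true-score covariances, so only the own-variance terms attenuate.
True-score variance = [0.67 + 0.81 + 0.59] + 3.04 = 2.07 + 3.04 = 5.11.
Reliability = 5.11 / 6.04 = 0.846.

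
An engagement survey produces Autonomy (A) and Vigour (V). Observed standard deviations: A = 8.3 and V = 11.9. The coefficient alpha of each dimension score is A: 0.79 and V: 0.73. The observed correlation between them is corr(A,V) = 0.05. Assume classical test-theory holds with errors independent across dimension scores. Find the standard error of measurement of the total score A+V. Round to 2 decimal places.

Var(total) = 210.5 + 9.877 = 220.377.
True-score variance = 157.798 + 9.877 = 167.675, so reliability = 0.7609.
Error variance = 220.377 − 167.675 = 52.7016; SEM = √52.7016 = 7.26.

7.26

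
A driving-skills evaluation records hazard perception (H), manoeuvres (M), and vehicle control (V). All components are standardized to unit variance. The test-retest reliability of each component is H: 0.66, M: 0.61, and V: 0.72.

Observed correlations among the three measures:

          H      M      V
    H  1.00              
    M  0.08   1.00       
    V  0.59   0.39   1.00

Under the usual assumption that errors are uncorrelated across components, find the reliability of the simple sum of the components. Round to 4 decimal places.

0.8027

Var(H+M+V) = 3 + 2·[0.08 + 0.59 + 0.39] = 3 + 2.12 = 5.12.
Because errors are independent across components, Cov(Tᵢ,Tⱼ) = Cov(Xᵢ,Xⱼ); the off-diagonal part of the true-score variance is the same as above.
True-score variance = [0.66 + 0.61 + 0.72] + 2.12 = 1.99 + 2.12 = 4.11.
Reliability = 4.11 / 5.12 = 0.8027.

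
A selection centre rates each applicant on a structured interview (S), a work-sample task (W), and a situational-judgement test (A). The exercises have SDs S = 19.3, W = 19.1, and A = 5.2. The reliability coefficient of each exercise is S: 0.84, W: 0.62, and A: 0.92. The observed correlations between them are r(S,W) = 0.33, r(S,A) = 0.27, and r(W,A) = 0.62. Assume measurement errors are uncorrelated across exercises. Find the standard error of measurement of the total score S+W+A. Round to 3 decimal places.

Var(total) = 764.34 + 420.647 = 1184.99.
True-score variance = 563.951 + 420.647 = 984.598, so reliability = 0.8309.
Error variance = 1184.99 − 984.598 = 200.389; SEM = √200.389 = 14.156.

14.156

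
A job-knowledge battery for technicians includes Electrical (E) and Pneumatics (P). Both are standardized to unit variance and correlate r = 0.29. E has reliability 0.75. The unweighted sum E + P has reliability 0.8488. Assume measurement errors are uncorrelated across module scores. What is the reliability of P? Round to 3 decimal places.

0.860

Var(E+P) = 2 + 2·0.29 = 2.580.
True-score variance = ρ_E + ρ_P + 2·0.29, so 0.8488 = (0.75 + ρ_P + 0.58) / 2.580.
ρ_P = 0.8488·2.580 − 0.75 − 0.58 = 0.860.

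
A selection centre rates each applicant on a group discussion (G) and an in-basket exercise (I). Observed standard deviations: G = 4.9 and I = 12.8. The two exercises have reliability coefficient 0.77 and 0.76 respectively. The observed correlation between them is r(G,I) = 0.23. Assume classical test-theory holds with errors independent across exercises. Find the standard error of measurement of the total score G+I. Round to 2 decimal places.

Var(total) = 187.85 + 28.8512 = 216.701.
True-score variance = 143.006 + 28.8512 = 171.857, so reliability = 0.7931.
Error variance = 216.701 − 171.857 = 44.8439; SEM = √44.8439 = 6.70.

6.70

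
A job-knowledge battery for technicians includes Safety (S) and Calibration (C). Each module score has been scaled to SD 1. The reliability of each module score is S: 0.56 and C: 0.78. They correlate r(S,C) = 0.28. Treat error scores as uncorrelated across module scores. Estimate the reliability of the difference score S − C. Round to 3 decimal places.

Var(S−C) = 1 + 1 − 2·0.28 = 2 − 0.56 = 1.44.
Because errors are independent across components, Cov(Tᵢ,Tⱼ) = Cov(Xᵢ,Xⱼ); the off-diagonal part of the true-score variance is the same as above.
True-score variance = [0.56 + 0.78] − 0.56 = 1.34 − 0.56 = 0.78.
Reliability = 0.78 / 1.44 = 0.542.

0.542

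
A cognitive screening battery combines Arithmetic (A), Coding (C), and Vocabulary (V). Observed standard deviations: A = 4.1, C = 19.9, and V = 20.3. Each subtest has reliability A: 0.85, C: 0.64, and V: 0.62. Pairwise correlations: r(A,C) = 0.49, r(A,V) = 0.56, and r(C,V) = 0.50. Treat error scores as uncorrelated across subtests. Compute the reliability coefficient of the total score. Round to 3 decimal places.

Var(A+C+V) = 4.1² + 19.9² + 20.3² + 2·[4.1·19.9·0.49 + 4.1·20.3·0.56 + 19.9·20.3·0.50] = 824.91 + 577.146 = 1402.06.
Under uncorrelated errors the observed covariances equal the true-score covariances, so only the own-variance terms attenuate.
True-score variance = [4.1²·0.85 + 19.9²·0.64 + 20.3²·0.62] + 577.146 = 523.231 + 577.146 = 1100.38.
Reliability = 1100.38 / 1402.06 = 0.785.

0.785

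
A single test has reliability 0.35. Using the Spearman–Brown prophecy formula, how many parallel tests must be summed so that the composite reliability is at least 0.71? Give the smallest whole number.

k ≥ ρ*(1−ρ₁)/(ρ₁(1−ρ*)) = 0.71·0.65 / (0.35·0.29) = 4.547.
Smallest integer k = 5.

5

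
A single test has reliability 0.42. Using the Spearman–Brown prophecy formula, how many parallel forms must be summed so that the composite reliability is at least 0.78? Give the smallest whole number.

k ≥ ρ*(1−ρ₁)/(ρ₁(1−ρ*)) = 0.78·0.58 / (0.42·0.22) = 4.896.
Smallest integer k = 5.

5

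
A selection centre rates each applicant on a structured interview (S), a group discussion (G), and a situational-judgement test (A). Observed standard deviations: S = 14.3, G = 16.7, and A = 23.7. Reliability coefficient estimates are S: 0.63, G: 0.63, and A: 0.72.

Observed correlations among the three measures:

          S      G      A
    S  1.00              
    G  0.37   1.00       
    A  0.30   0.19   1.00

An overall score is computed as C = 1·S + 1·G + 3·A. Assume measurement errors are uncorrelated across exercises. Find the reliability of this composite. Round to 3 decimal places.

0.765

Var(C) = 14.3² + 16.7² + 3²·23.7² + 2·[14.3·16.7·0.37 + 3·14.3·23.7·0.30 + 3·16.7·23.7·0.19] = 5538.59 + 1237.96 = 6776.55.
With uncorrelated errors the cross-covariances are all true-score covariance, so they carry over unchanged; only the diagonal terms shrink to ρᵢσᵢ².
True-score variance = [14.3²·0.63 + 16.7²·0.63 + 3²·23.7²·0.72] + 1237.96 = 3944.28 + 1237.96 = 5182.24.
Reliability = 5182.24 / 6776.55 = 0.765.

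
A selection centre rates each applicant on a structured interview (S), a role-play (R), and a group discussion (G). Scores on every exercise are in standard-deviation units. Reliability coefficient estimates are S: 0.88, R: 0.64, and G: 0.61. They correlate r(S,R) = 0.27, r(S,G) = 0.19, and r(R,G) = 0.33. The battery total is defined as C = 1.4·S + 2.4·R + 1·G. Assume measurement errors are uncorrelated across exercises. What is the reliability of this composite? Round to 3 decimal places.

0.787

Var(C) = 1.4² + 2.4² + 1 + 2·[3.36·0.27 + 1.4·0.19 + 2.4·0.33] = 8.72 + 3.9304 = 12.6504.
With uncorrelated errors the cross-covariances are all true-score covariance, so they carry over unchanged; only the diagonal terms shrink to ρᵢσᵢ².
True-score variance = [1.4²·0.88 + 2.4²·0.64 + 0.61] + 3.9304 = 6.0212 + 3.9304 = 9.9516.
Reliability = 9.9516 / 12.6504 = 0.787.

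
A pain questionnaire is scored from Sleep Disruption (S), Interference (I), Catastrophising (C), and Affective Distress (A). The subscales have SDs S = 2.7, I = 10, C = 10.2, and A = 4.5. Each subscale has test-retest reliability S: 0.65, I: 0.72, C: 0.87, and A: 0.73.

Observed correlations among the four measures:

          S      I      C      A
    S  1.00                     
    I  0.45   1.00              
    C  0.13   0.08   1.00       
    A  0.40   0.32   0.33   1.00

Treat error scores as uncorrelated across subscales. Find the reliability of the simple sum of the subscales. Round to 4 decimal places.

Var(S+I+C+A) = 2.7² + 10² + 10.2² + 4.5² + 2·[2.7·10·0.45 + 2.7·10.2·0.13 + 2.7·4.5·0.40 + 10·10.2·0.08 + 10·4.5·0.32 + 10.2·4.5·0.33] = 231.58 + 116.594 = 348.174.
Under uncorrelated errors the observed covariances equal the true-score covariances, so only the own-variance terms attenuate.
True-score variance = [2.7²·0.65 + 10²·0.72 + 10.2²·0.87 + 4.5²·0.73] + 116.594 = 182.036 + 116.594 = 298.63.
Reliability = 298.63 / 348.174 = 0.8577.

0.8577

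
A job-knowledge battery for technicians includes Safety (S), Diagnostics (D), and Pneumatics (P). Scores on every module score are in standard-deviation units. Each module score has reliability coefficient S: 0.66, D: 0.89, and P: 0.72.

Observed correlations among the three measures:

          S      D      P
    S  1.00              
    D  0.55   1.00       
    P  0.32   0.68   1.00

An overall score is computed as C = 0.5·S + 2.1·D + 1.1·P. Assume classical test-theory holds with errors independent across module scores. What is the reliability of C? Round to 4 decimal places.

Var(C) = 0.5² + 2.1² + 1.1² + 2·[1.05·0.55 + 0.55·0.32 + 2.31·0.68] = 5.87 + 4.6486 = 10.5186.
Under uncorrelated errors the observed covariances equal the true-score covariances, so only the own-variance terms attenuate.
True-score variance = [0.5²·0.66 + 2.1²·0.89 + 1.1²·0.72] + 4.6486 = 4.9611 + 4.6486 = 9.6097.
Reliability = 9.6097 / 10.5186 = 0.9136.

0.9136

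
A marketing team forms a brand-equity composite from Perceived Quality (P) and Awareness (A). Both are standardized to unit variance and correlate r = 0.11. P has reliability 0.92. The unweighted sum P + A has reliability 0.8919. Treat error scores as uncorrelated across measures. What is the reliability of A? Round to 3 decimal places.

0.840

Var(P+A) = 2 + 2·0.11 = 2.220.
True-score variance = ρ_P + ρ_A + 2·0.11, so 0.8919 = (0.92 + ρ_A + 0.22) / 2.220.
ρ_A = 0.8919·2.220 − 0.92 − 0.22 = 0.840.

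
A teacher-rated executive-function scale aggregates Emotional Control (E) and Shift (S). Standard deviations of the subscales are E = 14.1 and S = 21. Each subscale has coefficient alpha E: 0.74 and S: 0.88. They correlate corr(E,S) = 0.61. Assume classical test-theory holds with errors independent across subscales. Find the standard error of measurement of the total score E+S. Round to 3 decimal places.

10.228

Var(total) = 639.81 + 361.242 = 1001.05.
True-score variance = 535.199 + 361.242 = 896.441, so reliability = 0.8955.
Error variance = 1001.05 − 896.441 = 104.611; SEM = √104.611 = 10.228.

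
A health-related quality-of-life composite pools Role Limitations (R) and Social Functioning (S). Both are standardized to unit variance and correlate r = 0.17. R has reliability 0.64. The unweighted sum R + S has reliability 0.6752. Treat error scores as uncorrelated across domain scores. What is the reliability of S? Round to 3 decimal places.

0.600

Var(R+S) = 2 + 2·0.17 = 2.340.
True-score variance = ρ_R + ρ_S + 2·0.17, so 0.6752 = (0.64 + ρ_S + 0.34) / 2.340.
ρ_S = 0.6752·2.340 − 0.64 − 0.34 = 0.600.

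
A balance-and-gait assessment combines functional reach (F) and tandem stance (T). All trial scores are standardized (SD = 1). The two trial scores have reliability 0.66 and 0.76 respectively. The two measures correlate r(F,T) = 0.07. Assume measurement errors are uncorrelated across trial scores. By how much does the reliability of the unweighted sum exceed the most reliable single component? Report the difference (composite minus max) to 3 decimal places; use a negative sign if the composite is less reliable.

-0.031

Var(sum) = 2 + 0.14 = 2.14; true-score variance = 1.42 + 0.14 = 1.56; composite reliability = 0.7290.
Max component reliability = 0.7600.
Difference = 0.7290 − 0.7600 = -0.031.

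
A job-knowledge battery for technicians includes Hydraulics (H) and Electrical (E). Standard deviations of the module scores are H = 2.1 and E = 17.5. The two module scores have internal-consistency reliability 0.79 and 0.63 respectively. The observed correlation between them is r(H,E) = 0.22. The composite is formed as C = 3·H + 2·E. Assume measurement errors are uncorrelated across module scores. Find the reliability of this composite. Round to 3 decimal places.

Var(C) = 3²·2.1² + 2²·17.5² + 2·[6·2.1·17.5·0.22] = 1264.69 + 97.02 = 1361.71.
Because errors are independent across components, Cov(Tᵢ,Tⱼ) = Cov(Xᵢ,Xⱼ); the off-diagonal part of the true-score variance is the same as above.
True-score variance = [3²·2.1²·0.79 + 2²·17.5²·0.63] + 97.02 = 803.105 + 97.02 = 900.125.
Reliability = 900.125 / 1361.71 = 0.661.

0.661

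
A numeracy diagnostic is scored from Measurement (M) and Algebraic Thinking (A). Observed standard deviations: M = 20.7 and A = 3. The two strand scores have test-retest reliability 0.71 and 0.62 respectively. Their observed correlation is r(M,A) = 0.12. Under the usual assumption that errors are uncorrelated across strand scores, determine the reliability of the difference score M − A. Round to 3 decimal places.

Var(M−A) = 20.7² + 3² − 2·20.7·3·0.12 = 437.49 − 14.904 = 422.586.
Because errors are independent across components, Cov(Tᵢ,Tⱼ) = Cov(Xᵢ,Xⱼ); the off-diagonal part of the true-score variance is the same as above.
True-score variance = [20.7²·0.71 + 3²·0.62] − 14.904 = 309.808 − 14.904 = 294.904.
Reliability = 294.904 / 422.586 = 0.698.

0.698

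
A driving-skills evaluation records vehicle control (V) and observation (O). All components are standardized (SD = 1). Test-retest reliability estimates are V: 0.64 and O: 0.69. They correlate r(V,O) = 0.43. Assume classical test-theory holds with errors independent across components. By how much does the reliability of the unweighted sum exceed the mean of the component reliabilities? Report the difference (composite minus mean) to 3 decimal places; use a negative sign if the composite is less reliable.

0.101

Var(sum) = 2 + 0.86 = 2.86; true-score variance = 1.33 + 0.86 = 2.19; composite reliability = 0.7657.
Mean component reliability = 0.6650.
Difference = 0.7657 − 0.6650 = 0.101.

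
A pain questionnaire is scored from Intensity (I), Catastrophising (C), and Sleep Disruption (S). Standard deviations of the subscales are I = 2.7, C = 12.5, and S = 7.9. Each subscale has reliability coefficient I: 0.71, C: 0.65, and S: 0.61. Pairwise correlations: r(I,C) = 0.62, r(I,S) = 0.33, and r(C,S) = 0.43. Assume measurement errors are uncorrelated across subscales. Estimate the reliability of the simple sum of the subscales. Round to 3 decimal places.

Var(I+C+S) = 2.7² + 12.5² + 7.9² + 2·[2.7·12.5·0.62 + 2.7·7.9·0.33 + 12.5·7.9·0.43] = 225.95 + 140.853 = 366.803.
Under uncorrelated errors the observed covariances equal the true-score covariances, so only the own-variance terms attenuate.
True-score variance = [2.7²·0.71 + 12.5²·0.65 + 7.9²·0.61] + 140.853 = 144.809 + 140.853 = 285.661.
Reliability = 285.661 / 366.803 = 0.779.

0.779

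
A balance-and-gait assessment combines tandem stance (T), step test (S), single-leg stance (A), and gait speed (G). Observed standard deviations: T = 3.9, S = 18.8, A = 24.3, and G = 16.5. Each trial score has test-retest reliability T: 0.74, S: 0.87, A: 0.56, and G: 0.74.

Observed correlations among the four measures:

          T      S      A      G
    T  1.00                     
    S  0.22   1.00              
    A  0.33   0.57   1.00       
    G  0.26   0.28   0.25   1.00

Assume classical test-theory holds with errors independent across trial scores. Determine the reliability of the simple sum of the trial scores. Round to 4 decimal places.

0.8312

Var(T+S+A+G) = 3.9² + 18.8² + 24.3² + 16.5² + 2·[3.9·18.8·0.22 + 3.9·24.3·0.33 + 3.9·16.5·0.26 + 18.8·24.3·0.57 + 18.8·16.5·0.28 + 24.3·16.5·0.25] = 1231.39 + 1023.26 = 2254.65.
With uncorrelated errors the cross-covariances are all true-score covariance, so they carry over unchanged; only the diagonal terms shrink to ρᵢσᵢ².
True-score variance = [3.9²·0.74 + 18.8²·0.87 + 24.3²·0.56 + 16.5²·0.74] + 1023.26 = 850.888 + 1023.26 = 1874.14.
Reliability = 1874.14 / 2254.65 = 0.8312.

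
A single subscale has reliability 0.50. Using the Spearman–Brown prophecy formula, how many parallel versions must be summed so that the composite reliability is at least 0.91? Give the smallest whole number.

k ≥ ρ*(1−ρ₁)/(ρ₁(1−ρ*)) = 0.91·0.50 / (0.50·0.09) = 10.111.
Smallest integer k = 11.

11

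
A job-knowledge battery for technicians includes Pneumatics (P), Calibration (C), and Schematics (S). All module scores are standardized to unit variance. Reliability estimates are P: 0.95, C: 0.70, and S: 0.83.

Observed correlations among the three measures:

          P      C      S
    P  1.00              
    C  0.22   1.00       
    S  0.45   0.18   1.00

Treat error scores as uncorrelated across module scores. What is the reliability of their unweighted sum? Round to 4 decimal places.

0.8894

Var(P+C+S) = 3 + 2·[0.22 + 0.45 + 0.18] = 3 + 1.7 = 4.7.
Because errors are independent across components, Cov(Tᵢ,Tⱼ) = Cov(Xᵢ,Xⱼ); the off-diagonal part of the true-score variance is the same as above.
True-score variance = [0.95 + 0.70 + 0.83] + 1.7 = 2.48 + 1.7 = 4.18.
Reliability = 4.18 / 4.7 = 0.8894.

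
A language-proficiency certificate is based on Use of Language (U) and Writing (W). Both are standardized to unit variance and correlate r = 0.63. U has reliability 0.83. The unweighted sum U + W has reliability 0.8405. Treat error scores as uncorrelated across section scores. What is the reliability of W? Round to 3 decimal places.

Var(U+W) = 2 + 2·0.63 = 3.260.
True-score variance = ρ_U + ρ_W + 2·0.63, so 0.8405 = (0.83 + ρ_W + 1.26) / 3.260.
ρ_W = 0.8405·3.260 − 0.83 − 1.26 = 0.650.

0.650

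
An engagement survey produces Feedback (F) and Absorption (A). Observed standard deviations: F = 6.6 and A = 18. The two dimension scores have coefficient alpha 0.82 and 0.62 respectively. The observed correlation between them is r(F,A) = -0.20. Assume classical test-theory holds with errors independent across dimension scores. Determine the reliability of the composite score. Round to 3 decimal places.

Var(F+A) = 6.6² + 18² + 2·[6.6·18·(-0.20)] = 367.56 − 47.52 = 320.04.
Because errors are independent across components, Cov(Tᵢ,Tⱼ) = Cov(Xᵢ,Xⱼ); the off-diagonal part of the true-score variance is the same as above.
True-score variance = [6.6²·0.82 + 18²·0.62] − 47.52 = 236.599 − 47.52 = 189.079.
Reliability = 189.079 / 320.04 = 0.591.

0.591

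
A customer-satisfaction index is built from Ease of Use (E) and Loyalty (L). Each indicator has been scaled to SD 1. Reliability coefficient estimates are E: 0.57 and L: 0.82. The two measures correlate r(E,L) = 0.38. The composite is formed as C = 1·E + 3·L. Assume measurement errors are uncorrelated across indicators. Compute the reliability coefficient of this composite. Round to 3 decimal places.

Var(C) = 1 + 3² + 2·[3·0.38] = 10 + 2.28 = 12.28.
Because errors are independent across components, Cov(Tᵢ,Tⱼ) = Cov(Xᵢ,Xⱼ); the off-diagonal part of the true-score variance is the same as above.
True-score variance = [0.57 + 3²·0.82] + 2.28 = 7.95 + 2.28 = 10.23.
Reliability = 10.23 / 12.28 = 0.833.

0.833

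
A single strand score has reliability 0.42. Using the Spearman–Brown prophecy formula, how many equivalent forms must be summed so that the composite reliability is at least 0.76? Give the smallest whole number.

5

k ≥ ρ*(1−ρ₁)/(ρ₁(1−ρ*)) = 0.76·0.58 / (0.42·0.24) = 4.373.
Smallest integer k = 5.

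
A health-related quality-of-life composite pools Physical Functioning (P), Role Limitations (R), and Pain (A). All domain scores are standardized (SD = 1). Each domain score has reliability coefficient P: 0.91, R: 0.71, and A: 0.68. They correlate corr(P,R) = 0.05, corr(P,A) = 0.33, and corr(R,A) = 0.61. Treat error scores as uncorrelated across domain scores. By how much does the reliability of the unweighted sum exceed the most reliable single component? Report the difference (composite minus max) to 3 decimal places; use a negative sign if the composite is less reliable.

Var(sum) = 3 + 1.98 = 4.98; true-score variance = 2.3 + 1.98 = 4.28; composite reliability = 0.8594.
Max component reliability = 0.9100.
Difference = 0.8594 − 0.9100 = -0.051.

-0.051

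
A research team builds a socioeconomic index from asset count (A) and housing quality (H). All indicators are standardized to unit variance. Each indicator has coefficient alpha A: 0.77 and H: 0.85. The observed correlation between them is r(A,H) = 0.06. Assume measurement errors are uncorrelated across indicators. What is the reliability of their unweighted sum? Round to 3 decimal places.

0.821

Var(A+H) = 2 + 2·[0.06] = 2 + 0.12 = 2.12.
Under uncorrelated errors the observed covariances equal the true-score covariances, so only the own-variance terms attenuate.
True-score variance = [0.77 + 0.85] + 0.12 = 1.62 + 0.12 = 1.74.
Reliability = 1.74 / 2.12 = 0.821.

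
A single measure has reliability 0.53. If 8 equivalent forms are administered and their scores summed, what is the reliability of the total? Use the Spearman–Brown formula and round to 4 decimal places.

ρ_k = kρ / (1 + (k−1)ρ) = 8·0.53 / (1 + 7·0.53) = 4.240 / 4.710 = 0.9002.

0.9002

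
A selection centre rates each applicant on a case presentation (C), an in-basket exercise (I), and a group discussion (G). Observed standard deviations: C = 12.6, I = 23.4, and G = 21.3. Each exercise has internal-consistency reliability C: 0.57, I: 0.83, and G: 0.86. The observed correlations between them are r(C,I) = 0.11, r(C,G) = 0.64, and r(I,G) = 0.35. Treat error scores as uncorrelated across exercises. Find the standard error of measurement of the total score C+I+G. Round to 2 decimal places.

15.00

Var(total) = 1160.01 + 757.285 = 1917.3.
True-score variance = 935.141 + 757.285 = 1692.43, so reliability = 0.8827.
Error variance = 1917.3 − 1692.43 = 224.869; SEM = √224.869 = 15.00.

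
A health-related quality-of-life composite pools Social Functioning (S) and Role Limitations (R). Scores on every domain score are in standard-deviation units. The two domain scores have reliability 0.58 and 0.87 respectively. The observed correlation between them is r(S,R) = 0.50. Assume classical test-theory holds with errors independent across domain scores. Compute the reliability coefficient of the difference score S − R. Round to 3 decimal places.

0.450

Var(S−R) = 1 + 1 − 2·0.50 = 2 − 1 = 1.
Under uncorrelated errors the observed covariances equal the true-score covariances, so only the own-variance terms attenuate.
True-score variance = [0.58 + 0.87] − 1 = 1.45 − 1 = 0.45.
Reliability = 0.45 / 1 = 0.450.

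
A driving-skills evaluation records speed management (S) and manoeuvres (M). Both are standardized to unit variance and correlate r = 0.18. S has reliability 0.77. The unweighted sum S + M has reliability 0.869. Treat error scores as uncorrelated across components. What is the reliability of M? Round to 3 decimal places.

Var(S+M) = 2 + 2·0.18 = 2.360.
True-score variance = ρ_S + ρ_M + 2·0.18, so 0.869 = (0.77 + ρ_M + 0.36) / 2.360.
ρ_M = 0.869·2.360 − 0.77 − 0.36 = 0.921.

0.921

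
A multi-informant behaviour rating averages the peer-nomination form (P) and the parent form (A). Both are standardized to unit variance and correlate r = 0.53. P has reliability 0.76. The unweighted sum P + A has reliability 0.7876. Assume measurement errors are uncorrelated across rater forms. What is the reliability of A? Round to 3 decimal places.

Var(P+A) = 2 + 2·0.53 = 3.060.
True-score variance = ρ_P + ρ_A + 2·0.53, so 0.7876 = (0.76 + ρ_A + 1.06) / 3.060.
ρ_A = 0.7876·3.060 − 0.76 − 1.06 = 0.590.

0.590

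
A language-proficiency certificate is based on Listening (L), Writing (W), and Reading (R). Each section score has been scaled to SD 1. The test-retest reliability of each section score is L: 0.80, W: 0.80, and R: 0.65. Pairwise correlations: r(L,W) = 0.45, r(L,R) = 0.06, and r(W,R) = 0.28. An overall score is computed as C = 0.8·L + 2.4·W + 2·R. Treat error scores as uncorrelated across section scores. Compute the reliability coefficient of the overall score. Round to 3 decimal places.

Var(C) = 0.8² + 2.4² + 2² + 2·[1.92·0.45 + 1.6·0.06 + 4.8·0.28] = 10.4 + 4.608 = 15.008.
Under uncorrelated errors the observed covariances equal the true-score covariances, so only the own-variance terms attenuate.
True-score variance = [0.8²·0.80 + 2.4²·0.80 + 2²·0.65] + 4.608 = 7.72 + 4.608 = 12.328.
Reliability = 12.328 / 15.008 = 0.821.

0.821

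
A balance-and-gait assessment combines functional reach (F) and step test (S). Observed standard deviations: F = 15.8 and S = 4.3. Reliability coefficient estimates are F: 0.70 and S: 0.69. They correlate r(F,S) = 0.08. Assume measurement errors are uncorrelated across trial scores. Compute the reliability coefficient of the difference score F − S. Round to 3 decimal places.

Var(F−S) = 15.8² + 4.3² − 2·15.8·4.3·0.08 = 268.13 − 10.8704 = 257.26.
With uncorrelated errors the cross-covariances are all true-score covariance, so they carry over unchanged; only the diagonal terms shrink to ρᵢσᵢ².
True-score variance = [15.8²·0.70 + 4.3²·0.69] − 10.8704 = 187.506 − 10.8704 = 176.636.
Reliability = 176.636 / 257.26 = 0.687.

0.687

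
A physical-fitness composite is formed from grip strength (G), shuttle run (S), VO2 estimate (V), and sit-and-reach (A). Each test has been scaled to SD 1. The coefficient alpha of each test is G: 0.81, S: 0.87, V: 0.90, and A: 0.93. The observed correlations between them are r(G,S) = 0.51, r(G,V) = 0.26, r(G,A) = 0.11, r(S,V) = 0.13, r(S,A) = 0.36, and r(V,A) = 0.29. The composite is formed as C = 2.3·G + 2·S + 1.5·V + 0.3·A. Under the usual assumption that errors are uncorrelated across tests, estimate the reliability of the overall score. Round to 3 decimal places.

Var(C) = 2.3² + 2² + 1.5² + 0.3² + 2·[4.6·0.51 + 3.45·0.26 + 0.69·0.11 + 3·0.13 + 0.6·0.36 + 0.45·0.29] = 11.63 + 8.1108 = 19.7408.
With uncorrelated errors the cross-covariances are all true-score covariance, so they carry over unchanged; only the diagonal terms shrink to ρᵢσᵢ².
True-score variance = [2.3²·0.81 + 2²·0.87 + 1.5²·0.90 + 0.3²·0.93] + 8.1108 = 9.8736 + 8.1108 = 17.9844.
Reliability = 17.9844 / 19.7408 = 0.911.

0.911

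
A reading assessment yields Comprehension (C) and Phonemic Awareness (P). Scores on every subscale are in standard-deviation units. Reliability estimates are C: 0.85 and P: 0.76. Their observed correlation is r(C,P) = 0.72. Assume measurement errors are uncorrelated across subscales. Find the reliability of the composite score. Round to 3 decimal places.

0.887

Var(C+P) = 2 + 2·[0.72] = 2 + 1.44 = 3.44.
Because errors are independent across components, Cov(Tᵢ,Tⱼ) = Cov(Xᵢ,Xⱼ); the off-diagonal part of the true-score variance is the same as above.
True-score variance = [0.85 + 0.76] + 1.44 = 1.61 + 1.44 = 3.05.
Reliability = 3.05 / 3.44 = 0.887.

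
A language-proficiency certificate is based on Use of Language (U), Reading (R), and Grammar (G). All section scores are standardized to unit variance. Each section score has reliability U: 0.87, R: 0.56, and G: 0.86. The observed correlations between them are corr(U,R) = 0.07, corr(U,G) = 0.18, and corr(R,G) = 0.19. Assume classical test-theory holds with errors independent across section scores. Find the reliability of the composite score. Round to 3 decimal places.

0.817

Var(U+R+G) = 3 + 2·[0.07 + 0.18 + 0.19] = 3 + 0.88 = 3.88.
Because errors are independent across components, Cov(Tᵢ,Tⱼ) = Cov(Xᵢ,Xⱼ); the off-diagonal part of the true-score variance is the same as above.
True-score variance = [0.87 + 0.56 + 0.86] + 0.88 = 2.29 + 0.88 = 3.17.
Reliability = 3.17 / 3.88 = 0.817.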